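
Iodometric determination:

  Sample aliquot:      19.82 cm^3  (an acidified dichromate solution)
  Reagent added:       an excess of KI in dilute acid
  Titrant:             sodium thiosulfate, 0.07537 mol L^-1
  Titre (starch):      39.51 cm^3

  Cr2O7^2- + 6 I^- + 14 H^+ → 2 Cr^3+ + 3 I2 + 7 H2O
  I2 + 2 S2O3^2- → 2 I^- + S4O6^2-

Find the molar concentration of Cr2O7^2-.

n(S2O3^2-) = 0.03951 × 0.07537 = 2.978 × 10^-3 mol
n(I2) = n(S2O3^2-)/2 = 1.489 × 10^-3 mol
From the 1:3 ratio, n(Cr2O7^2-) in the aliquot = 1/3 × 1.489 × 10^-3 = 4.963 × 10^-4 mol
[Cr2O7^2-] = 4.963 × 10^-4 / 0.01982 = 0.02504 mol/L

0.02504 mol/L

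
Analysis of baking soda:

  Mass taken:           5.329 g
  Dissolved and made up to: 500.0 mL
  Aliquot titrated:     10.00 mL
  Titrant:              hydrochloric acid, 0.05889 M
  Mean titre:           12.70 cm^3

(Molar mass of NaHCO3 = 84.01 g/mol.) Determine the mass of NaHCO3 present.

3.142 g

NaHCO3 + HCl → NaCl + H2O + CO2
n(HCl) per titration = 0.01270 × 0.05889 = 7.479 × 10^-4 mol
n(NaHCO3) in each aliquot = 7.479 × 10^-4 mol (1:1 ratio)
n(NaHCO3) in the whole flask = 7.479 × 10^-4 × 500.0/10.00 = 0.03740 mol
mass of NaHCO3 = 0.03740 × 84.01 = 3.142 g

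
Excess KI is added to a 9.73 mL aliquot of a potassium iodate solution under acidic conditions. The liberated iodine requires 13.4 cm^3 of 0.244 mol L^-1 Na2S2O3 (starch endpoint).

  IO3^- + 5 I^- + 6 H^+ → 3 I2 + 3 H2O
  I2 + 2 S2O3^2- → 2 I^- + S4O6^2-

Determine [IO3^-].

0.0560 mol/L

n(S2O3^2-) = 0.0134 × 0.244 = 3.27 × 10^-3 mol
n(I2) = n(S2O3^2-)/2 = 1.63 × 10^-3 mol
From the 1:3 ratio, n(IO3^-) in the aliquot = 1/3 × 1.63 × 10^-3 = 5.45 × 10^-4 mol
[IO3^-] = 5.45 × 10^-4 / 0.00973 = 0.0560 mol/L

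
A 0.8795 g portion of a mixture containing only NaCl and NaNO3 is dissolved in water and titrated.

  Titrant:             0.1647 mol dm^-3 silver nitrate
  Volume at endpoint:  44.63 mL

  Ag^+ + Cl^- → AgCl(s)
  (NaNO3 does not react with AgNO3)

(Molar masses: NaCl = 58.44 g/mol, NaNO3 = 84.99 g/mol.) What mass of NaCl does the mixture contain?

n(AgNO3) = 0.04463 × 0.1647 = 7.351 × 10^-3 mol
Let x = n(NaCl), y = n(NaNO3).
Titrant: 1x = 7.351 × 10^-3;  mass: 58.44x + 84.99y = 0.8795
Solving, x = 7.351 × 10^-3 mol, y = 5.294 × 10^-3 mol
mass of NaCl = 7.351 × 10^-3 × 58.44 = 0.4296 g

0.4296 g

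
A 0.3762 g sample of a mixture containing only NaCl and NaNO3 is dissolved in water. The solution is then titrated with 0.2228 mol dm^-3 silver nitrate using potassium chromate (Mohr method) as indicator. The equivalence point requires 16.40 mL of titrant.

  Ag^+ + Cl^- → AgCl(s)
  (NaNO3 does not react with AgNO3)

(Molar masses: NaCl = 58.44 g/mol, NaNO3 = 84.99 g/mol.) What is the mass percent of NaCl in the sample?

56.76 %

n(AgNO3) = 0.01640 × 0.2228 = 3.654 × 10^-3 mol
Let x = n(NaCl), y = n(NaNO3).
Titrant: 1x = 3.654 × 10^-3;  mass: 58.44x + 84.99y = 0.3762
Solving, x = 3.654 × 10^-3 mol, y = 1.914 × 10^-3 mol
mass of NaCl = 3.654 × 10^-3 × 58.44 = 0.2135 g
% NaCl = 0.2135 / 0.3762 × 100 = 56.76 %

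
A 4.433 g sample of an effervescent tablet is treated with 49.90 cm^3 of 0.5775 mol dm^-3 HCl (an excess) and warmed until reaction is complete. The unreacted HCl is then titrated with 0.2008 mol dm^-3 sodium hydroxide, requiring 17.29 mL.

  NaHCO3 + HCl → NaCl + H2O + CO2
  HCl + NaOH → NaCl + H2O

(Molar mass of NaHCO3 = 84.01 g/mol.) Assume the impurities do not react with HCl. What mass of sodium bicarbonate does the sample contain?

2.129 g

n(HCl) added = 0.04990 × 0.5775 = 0.02882 mol
n(NaOH) used in back-titration = 0.01729 × 0.2008 = 3.472 × 10^-3 mol
n(HCl) left over = 3.472 × 10^-3 mol (1:1 ratio)
n(HCl) consumed by analyte = 0.02882 − 3.472 × 10^-3 = 0.02535 mol
n(NaHCO3) = 0.02535 mol (1:1 ratio)
mass of NaHCO3 = 0.02535 × 84.01 = 2.129 g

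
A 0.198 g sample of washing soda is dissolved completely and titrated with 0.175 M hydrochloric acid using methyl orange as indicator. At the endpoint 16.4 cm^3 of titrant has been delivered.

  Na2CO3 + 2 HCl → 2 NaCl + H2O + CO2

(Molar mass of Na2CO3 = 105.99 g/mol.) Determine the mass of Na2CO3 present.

n(HCl) = 0.0164 L × 0.175 mol/L = 2.87 × 10^-3 mol
From the 1:2 ratio, n(Na2CO3) = 1/2 × 2.87 × 10^-3 = 1.43 × 10^-3 mol
mass of Na2CO3 = 1.43 × 10^-3 × 105.99 g/mol = 0.152 g

0.152 g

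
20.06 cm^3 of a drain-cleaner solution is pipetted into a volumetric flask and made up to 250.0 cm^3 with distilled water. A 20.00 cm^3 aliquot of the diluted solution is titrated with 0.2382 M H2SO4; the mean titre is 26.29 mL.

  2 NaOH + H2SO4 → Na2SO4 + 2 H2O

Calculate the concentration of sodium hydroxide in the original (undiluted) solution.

n(H2SO4) = 0.02629 × 0.2382 = 6.262 × 10^-3 mol
From the 2:1 ratio, n(NaOH) in the aliquot = 2/1 × 6.262 × 10^-3 = 0.01252 mol
[NaOH]_dilute = 0.01252 / 0.02000 = 0.6262 mol/L
Dilution factor = 250.0 / 20.06 = 12.46
[NaOH]_stock = 0.6262 × 12.46 = 7.804 mol/L

7.804 M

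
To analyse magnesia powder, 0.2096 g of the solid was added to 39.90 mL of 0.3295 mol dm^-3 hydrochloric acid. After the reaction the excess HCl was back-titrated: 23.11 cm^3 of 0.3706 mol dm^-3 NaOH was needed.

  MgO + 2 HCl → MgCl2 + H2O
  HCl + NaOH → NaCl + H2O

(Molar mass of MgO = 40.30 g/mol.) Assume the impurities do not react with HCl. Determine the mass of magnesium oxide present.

n(HCl) added = 0.03990 × 0.3295 = 0.01315 mol
n(NaOH) used in back-titration = 0.02311 × 0.3706 = 8.565 × 10^-3 mol
n(HCl) left over = 8.565 × 10^-3 mol (1:1 ratio)
n(HCl) consumed by analyte = 0.01315 − 8.565 × 10^-3 = 4.582 × 10^-3 mol
From the 1:2 ratio, n(MgO) = 1/2 × 4.582 × 10^-3 = 2.291 × 10^-3 mol
mass of MgO = 2.291 × 10^-3 × 40.30 = 0.09234 g

0.09234 g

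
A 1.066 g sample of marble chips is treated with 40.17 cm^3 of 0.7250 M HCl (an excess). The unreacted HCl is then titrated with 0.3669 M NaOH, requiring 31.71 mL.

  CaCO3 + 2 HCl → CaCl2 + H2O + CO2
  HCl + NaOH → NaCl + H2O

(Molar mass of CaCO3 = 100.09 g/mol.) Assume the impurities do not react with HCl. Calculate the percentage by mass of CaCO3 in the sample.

n(HCl) added = 0.04017 × 0.7250 = 0.02912 mol
n(NaOH) used in back-titration = 0.03171 × 0.3669 = 0.01163 mol
n(HCl) left over = 0.01163 mol (1:1 ratio)
n(HCl) consumed by analyte = 0.02912 − 0.01163 = 0.01749 mol
From the 1:2 ratio, n(CaCO3) = 1/2 × 0.01749 = 8.744 × 10^-3 mol
mass of CaCO3 = 8.744 × 10^-3 × 100.09 = 0.8752 g
% CaCO3 = 0.8752 / 1.066 × 100 = 82.10 %

82.10 %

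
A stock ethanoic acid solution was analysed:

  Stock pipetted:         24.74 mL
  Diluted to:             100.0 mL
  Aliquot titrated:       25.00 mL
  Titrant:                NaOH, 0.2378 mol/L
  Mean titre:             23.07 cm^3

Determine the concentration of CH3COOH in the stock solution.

CH3COOH + NaOH → CH3COONa + H2O
n(NaOH) = 0.02307 × 0.2378 = 5.486 × 10^-3 mol
n(CH3COOH) in the aliquot = 5.486 × 10^-3 mol (1:1 ratio)
[CH3COOH]_dilute = 5.486 × 10^-3 / 0.02500 = 0.2194 mol/L
Dilution factor = 100.0 / 24.74 = 4.042
[CH3COOH]_stock = 0.2194 × 4.042 = 0.8870 mol/L

0.8870 mol/L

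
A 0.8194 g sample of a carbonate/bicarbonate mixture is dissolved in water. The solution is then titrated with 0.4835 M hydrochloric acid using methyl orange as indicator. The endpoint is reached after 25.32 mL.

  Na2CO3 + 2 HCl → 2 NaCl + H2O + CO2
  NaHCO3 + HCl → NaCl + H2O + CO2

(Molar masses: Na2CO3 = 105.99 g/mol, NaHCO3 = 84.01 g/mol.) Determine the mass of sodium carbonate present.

0.3572 g

n(HCl) = 0.02532 × 0.4835 = 0.01224 mol
Let x = n(Na2CO3), y = n(NaHCO3).
Titrant: 2x + 1y = 0.01224;  mass: 105.99x + 84.01y = 0.8194
Solving, x = 3.370 × 10^-3 mol, y = 5.501 × 10^-3 mol
mass of Na2CO3 = 3.370 × 10^-3 × 105.99 = 0.3572 g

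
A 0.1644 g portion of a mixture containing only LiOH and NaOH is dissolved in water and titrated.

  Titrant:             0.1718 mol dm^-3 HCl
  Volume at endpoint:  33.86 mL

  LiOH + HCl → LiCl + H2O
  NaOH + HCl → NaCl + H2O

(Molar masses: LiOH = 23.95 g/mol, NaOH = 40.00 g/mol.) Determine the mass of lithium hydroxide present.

0.1019 g

n(HCl) = 0.03386 × 0.1718 = 5.817 × 10^-3 mol
Let x = n(LiOH), y = n(NaOH).
Titrant: 1x + 1y = 5.817 × 10^-3;  mass: 23.95x + 40.00y = 0.1644
Solving, x = 4.255 × 10^-3 mol, y = 1.563 × 10^-3 mol
mass of LiOH = 4.255 × 10^-3 × 23.95 = 0.1019 g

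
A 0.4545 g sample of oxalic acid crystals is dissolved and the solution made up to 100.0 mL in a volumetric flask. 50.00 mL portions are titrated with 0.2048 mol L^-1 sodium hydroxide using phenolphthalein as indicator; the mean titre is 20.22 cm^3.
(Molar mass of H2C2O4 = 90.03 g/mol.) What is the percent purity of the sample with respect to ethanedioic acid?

82.03 %

H2C2O4 + 2 NaOH → Na2C2O4 + 2 H2O
n(NaOH) per titration = 0.02022 × 0.2048 = 4.141 × 10^-3 mol
From the 1:2 ratio, n(H2C2O4) in each aliquot = 1/2 × 4.141 × 10^-3 = 2.071 × 10^-3 mol
n(H2C2O4) in the whole flask = 2.071 × 10^-3 × 100.0/50.00 = 4.141 × 10^-3 mol
mass of H2C2O4 = 4.141 × 10^-3 × 90.03 = 0.3728 g
% H2C2O4 = 0.3728 / 0.4545 × 100 = 82.03 %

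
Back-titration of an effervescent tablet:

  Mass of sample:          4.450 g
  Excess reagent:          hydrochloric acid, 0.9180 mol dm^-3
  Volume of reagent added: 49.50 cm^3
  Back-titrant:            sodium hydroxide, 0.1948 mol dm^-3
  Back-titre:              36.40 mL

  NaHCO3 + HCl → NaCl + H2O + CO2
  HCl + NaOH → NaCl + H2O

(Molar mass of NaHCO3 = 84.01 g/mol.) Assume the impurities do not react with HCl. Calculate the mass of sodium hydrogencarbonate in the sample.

n(HCl) added = 0.04950 × 0.9180 = 0.04544 mol
n(NaOH) used in back-titration = 0.03640 × 0.1948 = 7.091 × 10^-3 mol
n(HCl) left over = 7.091 × 10^-3 mol (1:1 ratio)
n(HCl) consumed by analyte = 0.04544 − 7.091 × 10^-3 = 0.03835 mol
n(NaHCO3) = 0.03835 mol (1:1 ratio)
mass of NaHCO3 = 0.03835 × 84.01 = 3.222 g

3.222 g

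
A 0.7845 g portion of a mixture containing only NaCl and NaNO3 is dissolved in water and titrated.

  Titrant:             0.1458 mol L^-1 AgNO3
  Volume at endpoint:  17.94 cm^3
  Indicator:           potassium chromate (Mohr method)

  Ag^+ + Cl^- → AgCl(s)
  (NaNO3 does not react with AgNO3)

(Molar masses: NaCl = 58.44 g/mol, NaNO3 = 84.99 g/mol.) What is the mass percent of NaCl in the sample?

19.48 %

n(AgNO3) = 0.01794 × 0.1458 = 2.616 × 10^-3 mol
Let x = n(NaCl), y = n(NaNO3).
Titrant: 1x = 2.616 × 10^-3;  mass: 58.44x + 84.99y = 0.7845
Solving, x = 2.616 × 10^-3 mol, y = 7.432 × 10^-3 mol
mass of NaCl = 2.616 × 10^-3 × 58.44 = 0.1529 g
% NaCl = 0.1529 / 0.7845 × 100 = 19.48 %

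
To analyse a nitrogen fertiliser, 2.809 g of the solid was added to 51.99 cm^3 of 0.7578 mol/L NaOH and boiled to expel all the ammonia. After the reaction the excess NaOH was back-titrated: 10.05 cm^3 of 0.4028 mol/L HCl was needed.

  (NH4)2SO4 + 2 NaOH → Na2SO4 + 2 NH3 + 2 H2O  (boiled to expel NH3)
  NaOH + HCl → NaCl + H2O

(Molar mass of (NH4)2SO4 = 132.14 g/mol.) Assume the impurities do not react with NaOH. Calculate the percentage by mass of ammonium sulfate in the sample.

n(NaOH) added = 0.05199 × 0.7578 = 0.03940 mol
n(HCl) used in back-titration = 0.01005 × 0.4028 = 4.048 × 10^-3 mol
n(NaOH) left over = 4.048 × 10^-3 mol (1:1 ratio)
n(NaOH) consumed by analyte = 0.03940 − 4.048 × 10^-3 = 0.03535 mol
From the 1:2 ratio, n((NH4)2SO4) = 1/2 × 0.03535 = 0.01767 mol
mass of (NH4)2SO4 = 0.01767 × 132.14 = 2.336 g
% (NH4)2SO4 = 2.336 / 2.809 × 100 = 83.15 %

83.15 %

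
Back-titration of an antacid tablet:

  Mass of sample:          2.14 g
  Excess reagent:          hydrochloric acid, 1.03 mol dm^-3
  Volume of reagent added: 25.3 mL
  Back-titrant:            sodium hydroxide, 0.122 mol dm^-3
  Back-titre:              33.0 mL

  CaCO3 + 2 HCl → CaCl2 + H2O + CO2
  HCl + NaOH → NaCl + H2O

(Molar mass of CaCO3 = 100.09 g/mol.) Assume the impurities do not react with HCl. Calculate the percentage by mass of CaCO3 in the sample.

51.5 %

n(HCl) added = 0.0253 × 1.03 = 0.0261 mol
n(NaOH) used in back-titration = 0.0330 × 0.122 = 4.03 × 10^-3 mol
n(HCl) left over = 4.03 × 10^-3 mol (1:1 ratio)
n(HCl) consumed by analyte = 0.0261 − 4.03 × 10^-3 = 0.0220 mol
From the 1:2 ratio, n(CaCO3) = 1/2 × 0.0220 = 0.0110 mol
mass of CaCO3 = 0.0110 × 100.09 = 1.10 g
% CaCO3 = 1.10 / 2.14 × 100 = 51.5 %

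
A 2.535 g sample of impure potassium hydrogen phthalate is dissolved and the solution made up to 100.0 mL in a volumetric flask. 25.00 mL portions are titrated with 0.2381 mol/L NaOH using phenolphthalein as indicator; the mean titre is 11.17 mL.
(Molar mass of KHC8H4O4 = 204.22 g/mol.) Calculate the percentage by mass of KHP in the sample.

85.70 %

KHC8H4O4 + NaOH → KNaC8H4O4 + H2O
n(NaOH) per titration = 0.01117 × 0.2381 = 2.660 × 10^-3 mol
n(KHC8H4O4) in each aliquot = 2.660 × 10^-3 mol (1:1 ratio)
n(KHC8H4O4) in the whole flask = 2.660 × 10^-3 × 100.0/25.00 = 0.01064 mol
mass of KHC8H4O4 = 0.01064 × 204.22 = 2.173 g
% KHC8H4O4 = 2.173 / 2.535 × 100 = 85.70 %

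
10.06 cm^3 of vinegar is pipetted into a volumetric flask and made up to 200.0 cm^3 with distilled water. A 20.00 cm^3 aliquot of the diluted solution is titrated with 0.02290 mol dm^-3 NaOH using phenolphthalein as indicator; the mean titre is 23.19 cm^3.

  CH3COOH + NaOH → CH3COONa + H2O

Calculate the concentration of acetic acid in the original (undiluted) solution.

n(NaOH) = 0.02319 × 0.02290 = 5.311 × 10^-4 mol
n(CH3COOH) in the aliquot = 5.311 × 10^-4 mol (1:1 ratio)
[CH3COOH]_dilute = 5.311 × 10^-4 / 0.02000 = 0.02655 mol/L
Dilution factor = 200.0 / 10.06 = 19.88
[CH3COOH]_stock = 0.02655 × 19.88 = 0.5279 mol/L

0.5279 mol/L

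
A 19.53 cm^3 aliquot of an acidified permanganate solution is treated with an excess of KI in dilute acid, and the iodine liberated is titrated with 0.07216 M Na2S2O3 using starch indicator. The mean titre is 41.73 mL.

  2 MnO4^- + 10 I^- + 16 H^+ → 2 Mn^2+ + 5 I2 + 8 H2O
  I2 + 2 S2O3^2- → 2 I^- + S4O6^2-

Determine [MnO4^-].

n(S2O3^2-) = 0.04173 × 0.07216 = 3.011 × 10^-3 mol
n(I2) = n(S2O3^2-)/2 = 1.506 × 10^-3 mol
From the 2:5 ratio, n(MnO4^-) in the aliquot = 2/5 × 1.506 × 10^-3 = 6.022 × 10^-4 mol
[MnO4^-] = 6.022 × 10^-4 / 0.01953 = 0.03084 mol/L

0.03084 M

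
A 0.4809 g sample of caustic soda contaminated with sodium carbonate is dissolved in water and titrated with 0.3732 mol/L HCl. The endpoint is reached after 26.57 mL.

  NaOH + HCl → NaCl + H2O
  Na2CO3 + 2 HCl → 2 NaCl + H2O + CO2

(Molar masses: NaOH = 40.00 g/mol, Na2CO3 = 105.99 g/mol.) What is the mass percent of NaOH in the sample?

28.54 %

n(HCl) = 0.02657 × 0.3732 = 9.916 × 10^-3 mol
Let x = n(NaOH), y = n(Na2CO3).
Titrant: 1x + 2y = 9.916 × 10^-3;  mass: 40.00x + 105.99y = 0.4809
Solving, x = 3.432 × 10^-3 mol, y = 3.242 × 10^-3 mol
mass of NaOH = 3.432 × 10^-3 × 40.00 = 0.1373 g
% NaOH = 0.1373 / 0.4809 × 100 = 28.54 %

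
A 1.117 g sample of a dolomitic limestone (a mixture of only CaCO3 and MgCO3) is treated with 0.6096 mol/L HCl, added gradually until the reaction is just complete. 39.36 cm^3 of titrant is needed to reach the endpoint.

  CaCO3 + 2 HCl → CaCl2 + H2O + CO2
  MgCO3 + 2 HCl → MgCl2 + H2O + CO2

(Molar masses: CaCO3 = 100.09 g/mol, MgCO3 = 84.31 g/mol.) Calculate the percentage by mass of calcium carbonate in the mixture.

59.93 %

n(HCl) = 0.03936 × 0.6096 = 0.02399 mol
Let x = n(CaCO3), y = n(MgCO3).
Titrant: 2x + 2y = 0.02399;  mass: 100.09x + 84.31y = 1.117
Solving, x = 6.688 × 10^-3 mol, y = 5.309 × 10^-3 mol
mass of CaCO3 = 6.688 × 10^-3 × 100.09 = 0.6694 g
% CaCO3 = 0.6694 / 1.117 × 100 = 59.93 %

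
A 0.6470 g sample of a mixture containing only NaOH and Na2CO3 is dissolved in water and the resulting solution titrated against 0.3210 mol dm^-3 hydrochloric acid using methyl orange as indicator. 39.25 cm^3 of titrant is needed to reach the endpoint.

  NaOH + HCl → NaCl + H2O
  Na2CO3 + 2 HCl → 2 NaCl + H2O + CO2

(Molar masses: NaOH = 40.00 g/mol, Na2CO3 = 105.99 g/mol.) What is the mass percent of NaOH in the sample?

n(HCl) = 0.03925 × 0.3210 = 0.01260 mol
Let x = n(NaOH), y = n(Na2CO3).
Titrant: 1x + 2y = 0.01260;  mass: 40.00x + 105.99y = 0.6470
Solving, x = 1.593 × 10^-3 mol, y = 5.503 × 10^-3 mol
mass of NaOH = 1.593 × 10^-3 × 40.00 = 0.06371 g
% NaOH = 0.06371 / 0.6470 × 100 = 9.847 %

9.847 %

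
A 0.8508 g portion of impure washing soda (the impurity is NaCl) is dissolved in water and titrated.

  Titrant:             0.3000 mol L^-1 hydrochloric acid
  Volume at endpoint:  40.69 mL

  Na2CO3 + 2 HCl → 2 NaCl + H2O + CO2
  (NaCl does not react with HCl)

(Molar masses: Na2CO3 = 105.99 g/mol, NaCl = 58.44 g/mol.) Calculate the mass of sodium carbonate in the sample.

n(HCl) = 0.04069 × 0.3000 = 0.01221 mol
Let x = n(Na2CO3), y = n(NaCl).
Titrant: 2x = 0.01221;  mass: 105.99x + 58.44y = 0.8508
Solving, x = 6.103 × 10^-3 mol, y = 3.489 × 10^-3 mol
mass of Na2CO3 = 6.103 × 10^-3 × 105.99 = 0.6469 g

0.6469 g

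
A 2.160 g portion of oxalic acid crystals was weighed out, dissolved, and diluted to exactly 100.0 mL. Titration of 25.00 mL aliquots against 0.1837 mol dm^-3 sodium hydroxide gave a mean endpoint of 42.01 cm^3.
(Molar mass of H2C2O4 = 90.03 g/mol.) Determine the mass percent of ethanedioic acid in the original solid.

H2C2O4 + 2 NaOH → Na2C2O4 + 2 H2O
n(NaOH) per titration = 0.04201 × 0.1837 = 7.717 × 10^-3 mol
From the 1:2 ratio, n(H2C2O4) in each aliquot = 1/2 × 7.717 × 10^-3 = 3.859 × 10^-3 mol
n(H2C2O4) in the whole flask = 3.859 × 10^-3 × 100.0/25.00 = 0.01543 mol
mass of H2C2O4 = 0.01543 × 90.03 = 1.390 g
% H2C2O4 = 1.390 / 2.160 × 100 = 64.33 %

64.33 %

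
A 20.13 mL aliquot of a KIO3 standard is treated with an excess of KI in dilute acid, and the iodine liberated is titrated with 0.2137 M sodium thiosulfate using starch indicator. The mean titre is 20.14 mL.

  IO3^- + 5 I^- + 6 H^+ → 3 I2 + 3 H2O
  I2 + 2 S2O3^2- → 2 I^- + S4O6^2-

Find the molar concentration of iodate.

n(S2O3^2-) = 0.02014 × 0.2137 = 4.304 × 10^-3 mol
n(I2) = n(S2O3^2-)/2 = 2.152 × 10^-3 mol
From the 1:3 ratio, n(IO3^-) in the aliquot = 1/3 × 2.152 × 10^-3 = 7.173 × 10^-4 mol
[IO3^-] = 7.173 × 10^-4 / 0.02013 = 0.03563 mol/L

0.03563 M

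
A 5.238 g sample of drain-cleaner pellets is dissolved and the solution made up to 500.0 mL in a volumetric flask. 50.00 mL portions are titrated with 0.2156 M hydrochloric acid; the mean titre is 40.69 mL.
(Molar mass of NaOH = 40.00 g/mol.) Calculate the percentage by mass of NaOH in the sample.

NaOH + HCl → NaCl + H2O
n(HCl) per titration = 0.04069 × 0.2156 = 8.773 × 10^-3 mol
n(NaOH) in each aliquot = 8.773 × 10^-3 mol (1:1 ratio)
n(NaOH) in the whole flask = 8.773 × 10^-3 × 500.0/50.00 = 0.08773 mol
mass of NaOH = 0.08773 × 40.00 = 3.509 g
% NaOH = 3.509 / 5.238 × 100 = 66.99 %

66.99 %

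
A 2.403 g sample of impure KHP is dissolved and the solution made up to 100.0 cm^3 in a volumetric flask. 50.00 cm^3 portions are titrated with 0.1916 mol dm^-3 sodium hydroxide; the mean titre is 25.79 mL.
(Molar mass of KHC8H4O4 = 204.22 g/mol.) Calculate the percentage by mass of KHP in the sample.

KHC8H4O4 + NaOH → KNaC8H4O4 + H2O
n(NaOH) per titration = 0.02579 × 0.1916 = 4.941 × 10^-3 mol
n(KHC8H4O4) in each aliquot = 4.941 × 10^-3 mol (1:1 ratio)
n(KHC8H4O4) in the whole flask = 4.941 × 10^-3 × 100.0/50.00 = 9.883 × 10^-3 mol
mass of KHC8H4O4 = 9.883 × 10^-3 × 204.22 = 2.018 g
% KHC8H4O4 = 2.018 / 2.403 × 100 = 83.99 %

83.99 %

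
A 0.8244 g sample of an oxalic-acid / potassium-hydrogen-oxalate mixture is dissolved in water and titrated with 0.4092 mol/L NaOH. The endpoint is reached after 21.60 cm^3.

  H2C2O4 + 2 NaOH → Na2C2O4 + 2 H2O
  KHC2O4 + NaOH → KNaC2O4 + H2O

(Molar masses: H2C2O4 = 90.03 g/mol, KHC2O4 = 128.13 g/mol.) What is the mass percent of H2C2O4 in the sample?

20.24 %

n(NaOH) = 0.02160 × 0.4092 = 8.839 × 10^-3 mol
Let x = n(H2C2O4), y = n(KHC2O4).
Titrant: 2x + 1y = 8.839 × 10^-3;  mass: 90.03x + 128.13y = 0.8244
Solving, x = 1.853 × 10^-3 mol, y = 5.132 × 10^-3 mol
mass of H2C2O4 = 1.853 × 10^-3 × 90.03 = 0.1669 g
% H2C2O4 = 0.1669 / 0.8244 × 100 = 20.24 %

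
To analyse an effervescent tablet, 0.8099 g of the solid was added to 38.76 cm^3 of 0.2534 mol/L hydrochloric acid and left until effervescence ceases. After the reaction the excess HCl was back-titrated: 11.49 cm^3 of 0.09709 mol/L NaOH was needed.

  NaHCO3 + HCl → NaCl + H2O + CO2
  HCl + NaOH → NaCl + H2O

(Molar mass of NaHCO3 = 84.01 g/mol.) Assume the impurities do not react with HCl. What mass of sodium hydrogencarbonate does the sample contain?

0.7314 g

n(HCl) added = 0.03876 × 0.2534 = 9.822 × 10^-3 mol
n(NaOH) used in back-titration = 0.01149 × 0.09709 = 1.116 × 10^-3 mol
n(HCl) left over = 1.116 × 10^-3 mol (1:1 ratio)
n(HCl) consumed by analyte = 9.822 × 10^-3 − 1.116 × 10^-3 = 8.706 × 10^-3 mol
n(NaHCO3) = 8.706 × 10^-3 mol (1:1 ratio)
mass of NaHCO3 = 8.706 × 10^-3 × 84.01 = 0.7314 g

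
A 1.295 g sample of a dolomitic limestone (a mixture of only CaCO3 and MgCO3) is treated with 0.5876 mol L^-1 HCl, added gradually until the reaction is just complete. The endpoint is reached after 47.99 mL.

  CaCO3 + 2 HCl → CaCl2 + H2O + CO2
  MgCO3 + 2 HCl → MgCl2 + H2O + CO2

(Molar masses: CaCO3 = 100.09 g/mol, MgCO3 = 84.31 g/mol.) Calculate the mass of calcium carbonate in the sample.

n(HCl) = 0.04799 × 0.5876 = 0.02820 mol
Let x = n(CaCO3), y = n(MgCO3).
Titrant: 2x + 2y = 0.02820;  mass: 100.09x + 84.31y = 1.295
Solving, x = 6.735 × 10^-3 mol, y = 7.365 × 10^-3 mol
mass of CaCO3 = 6.735 × 10^-3 × 100.09 = 0.6741 g

0.6741 g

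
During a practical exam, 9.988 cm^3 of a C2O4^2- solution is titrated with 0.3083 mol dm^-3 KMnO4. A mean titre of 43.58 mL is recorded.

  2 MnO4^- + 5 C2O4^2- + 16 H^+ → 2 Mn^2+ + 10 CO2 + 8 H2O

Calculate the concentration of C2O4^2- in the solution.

3.363 mol/L

n(KMnO4) = 0.04358 L × 0.3083 mol/L = 0.01344 mol
From the 5:2 mole ratio, n(C2O4^2-) = 5/2 × 0.01344 = 0.03359 mol
[C2O4^2-] = 0.03359 mol / 0.009988 L = 3.363 mol/L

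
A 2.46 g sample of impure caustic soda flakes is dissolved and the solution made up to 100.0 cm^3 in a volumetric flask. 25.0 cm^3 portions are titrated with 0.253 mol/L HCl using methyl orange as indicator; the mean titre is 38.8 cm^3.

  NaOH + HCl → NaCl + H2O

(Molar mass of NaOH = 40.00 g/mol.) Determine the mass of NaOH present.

1.57 g

n(HCl) per titration = 0.0388 × 0.253 = 9.82 × 10^-3 mol
n(NaOH) in each aliquot = 9.82 × 10^-3 mol (1:1 ratio)
n(NaOH) in the whole flask = 9.82 × 10^-3 × 100.0/25.0 = 0.0393 mol
mass of NaOH = 0.0393 × 40.00 = 1.57 g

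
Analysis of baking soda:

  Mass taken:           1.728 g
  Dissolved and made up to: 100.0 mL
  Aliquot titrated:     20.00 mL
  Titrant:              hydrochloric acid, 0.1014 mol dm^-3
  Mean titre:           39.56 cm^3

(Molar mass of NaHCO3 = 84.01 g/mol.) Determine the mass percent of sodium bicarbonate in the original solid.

NaHCO3 + HCl → NaCl + H2O + CO2
n(HCl) per titration = 0.03956 × 0.1014 = 4.011 × 10^-3 mol
n(NaHCO3) in each aliquot = 4.011 × 10^-3 mol (1:1 ratio)
n(NaHCO3) in the whole flask = 4.011 × 10^-3 × 100.0/20.00 = 0.02006 mol
mass of NaHCO3 = 0.02006 × 84.01 = 1.685 g
% NaHCO3 = 1.685 / 1.728 × 100 = 97.51 %

97.51 %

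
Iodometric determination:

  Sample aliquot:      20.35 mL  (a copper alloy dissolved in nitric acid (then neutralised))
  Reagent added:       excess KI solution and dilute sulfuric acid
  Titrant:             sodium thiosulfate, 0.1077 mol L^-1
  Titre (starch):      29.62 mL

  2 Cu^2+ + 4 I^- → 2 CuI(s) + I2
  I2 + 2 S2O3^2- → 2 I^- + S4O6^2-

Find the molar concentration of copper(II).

0.1568 mol/L

n(S2O3^2-) = 0.02962 × 0.1077 = 3.190 × 10^-3 mol
n(I2) = n(S2O3^2-)/2 = 1.595 × 10^-3 mol
From the 2:1 ratio, n(Cu2+) in the aliquot = 2/1 × 1.595 × 10^-3 = 3.190 × 10^-3 mol
[Cu2+] = 3.190 × 10^-3 / 0.02035 = 0.1568 mol/L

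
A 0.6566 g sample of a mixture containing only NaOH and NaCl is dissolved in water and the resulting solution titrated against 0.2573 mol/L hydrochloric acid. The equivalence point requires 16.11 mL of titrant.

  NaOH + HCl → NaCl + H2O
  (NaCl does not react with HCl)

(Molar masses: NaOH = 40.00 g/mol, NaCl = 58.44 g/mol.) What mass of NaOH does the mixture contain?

0.1658 g

n(HCl) = 0.01611 × 0.2573 = 4.145 × 10^-3 mol
Let x = n(NaOH), y = n(NaCl).
Titrant: 1x = 4.145 × 10^-3;  mass: 40.00x + 58.44y = 0.6566
Solving, x = 4.145 × 10^-3 mol, y = 8.398 × 10^-3 mol
mass of NaOH = 4.145 × 10^-3 × 40.00 = 0.1658 g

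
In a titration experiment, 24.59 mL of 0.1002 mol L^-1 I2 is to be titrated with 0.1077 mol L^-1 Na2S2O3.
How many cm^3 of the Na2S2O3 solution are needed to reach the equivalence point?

I2 + 2 S2O3^2- → 2 I^- + S4O6^2-
n(I2) = 0.02459 L × 0.1002 mol/L = 2.464 × 10^-3 mol
From the 2:1 stoichiometry, n(Na2S2O3) = 2/1 × 2.464 × 10^-3 = 4.928 × 10^-3 mol
V(Na2S2O3) = 4.928 × 10^-3 mol / 0.1077 mol/L = 0.04576 L = 45.76 mL

45.76 mL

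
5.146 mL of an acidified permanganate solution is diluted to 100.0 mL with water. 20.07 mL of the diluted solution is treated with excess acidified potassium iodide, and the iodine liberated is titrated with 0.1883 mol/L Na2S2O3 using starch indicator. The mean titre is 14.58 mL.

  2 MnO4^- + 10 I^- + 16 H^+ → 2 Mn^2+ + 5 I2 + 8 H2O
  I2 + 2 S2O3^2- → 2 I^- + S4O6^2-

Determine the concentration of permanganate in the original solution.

0.5316 mol/L

n(S2O3^2-) = 0.01458 × 0.1883 = 2.745 × 10^-3 mol
n(I2) = n(S2O3^2-)/2 = 1.373 × 10^-3 mol
From the 2:5 ratio, n(MnO4^-) in the aliquot = 2/5 × 1.373 × 10^-3 = 5.491 × 10^-4 mol
[MnO4^-]_dilute = 5.491 × 10^-4 / 0.02007 = 0.02736 mol/L
[MnO4^-]_original = 0.02736 × 100.0/5.146 = 0.5316 mol/L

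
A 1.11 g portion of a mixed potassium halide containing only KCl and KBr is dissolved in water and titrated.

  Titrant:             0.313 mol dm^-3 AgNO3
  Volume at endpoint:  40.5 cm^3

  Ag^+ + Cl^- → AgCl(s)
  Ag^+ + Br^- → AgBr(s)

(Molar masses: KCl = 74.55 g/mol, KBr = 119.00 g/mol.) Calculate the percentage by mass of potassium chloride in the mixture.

60.2 %

n(AgNO3) = 0.0405 × 0.313 = 0.0127 mol
Let x = n(KCl), y = n(KBr).
Titrant: 1x + 1y = 0.0127;  mass: 74.55x + 119.00y = 1.11
Solving, x = 8.97 × 10^-3 mol, y = 3.71 × 10^-3 mol
mass of KCl = 8.97 × 10^-3 × 74.55 = 0.668 g
% KCl = 0.668 / 1.11 × 100 = 60.2 %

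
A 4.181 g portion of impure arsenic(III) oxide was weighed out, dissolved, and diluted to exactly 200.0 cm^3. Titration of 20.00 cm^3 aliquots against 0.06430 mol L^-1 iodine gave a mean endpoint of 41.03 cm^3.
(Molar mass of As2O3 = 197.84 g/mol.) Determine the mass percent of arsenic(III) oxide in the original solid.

62.42 %

As2O3 + 2 I2 + 2 H2O → As2O5 + 4 HI
n(I2) per titration = 0.04103 × 0.06430 = 2.638 × 10^-3 mol
From the 1:2 ratio, n(As2O3) in each aliquot = 1/2 × 2.638 × 10^-3 = 1.319 × 10^-3 mol
n(As2O3) in the whole flask = 1.319 × 10^-3 × 200.0/20.00 = 0.01319 mol
mass of As2O3 = 0.01319 × 197.84 = 2.610 g
% As2O3 = 2.610 / 4.181 × 100 = 62.42 %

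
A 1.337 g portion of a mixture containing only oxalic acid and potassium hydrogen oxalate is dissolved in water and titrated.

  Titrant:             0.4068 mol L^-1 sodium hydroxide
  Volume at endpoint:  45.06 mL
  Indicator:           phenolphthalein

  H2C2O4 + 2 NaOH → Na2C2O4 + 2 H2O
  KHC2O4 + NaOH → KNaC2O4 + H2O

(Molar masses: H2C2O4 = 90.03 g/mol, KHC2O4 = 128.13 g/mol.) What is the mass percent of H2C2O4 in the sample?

n(NaOH) = 0.04506 × 0.4068 = 0.01833 mol
Let x = n(H2C2O4), y = n(KHC2O4).
Titrant: 2x + 1y = 0.01833;  mass: 90.03x + 128.13y = 1.337
Solving, x = 6.086 × 10^-3 mol, y = 6.158 × 10^-3 mol
mass of H2C2O4 = 6.086 × 10^-3 × 90.03 = 0.5479 g
% H2C2O4 = 0.5479 / 1.337 × 100 = 40.98 %

40.98 %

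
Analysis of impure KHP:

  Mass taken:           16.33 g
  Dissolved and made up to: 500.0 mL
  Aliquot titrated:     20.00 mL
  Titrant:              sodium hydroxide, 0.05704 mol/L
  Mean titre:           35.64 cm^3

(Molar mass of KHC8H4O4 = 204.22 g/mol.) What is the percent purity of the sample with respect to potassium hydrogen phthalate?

KHC8H4O4 + NaOH → KNaC8H4O4 + H2O
n(NaOH) per titration = 0.03564 × 0.05704 = 2.033 × 10^-3 mol
n(KHC8H4O4) in each aliquot = 2.033 × 10^-3 mol (1:1 ratio)
n(KHC8H4O4) in the whole flask = 2.033 × 10^-3 × 500.0/20.00 = 0.05082 mol
mass of KHC8H4O4 = 0.05082 × 204.22 = 10.38 g
% KHC8H4O4 = 10.38 / 16.33 × 100 = 63.56 %

63.56 %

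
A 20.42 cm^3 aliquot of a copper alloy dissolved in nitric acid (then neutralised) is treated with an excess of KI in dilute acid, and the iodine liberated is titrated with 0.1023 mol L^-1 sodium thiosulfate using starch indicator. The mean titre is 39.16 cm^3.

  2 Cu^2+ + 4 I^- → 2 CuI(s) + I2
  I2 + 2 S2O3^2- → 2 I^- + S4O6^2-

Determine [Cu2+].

0.1962 mol/L

n(S2O3^2-) = 0.03916 × 0.1023 = 4.006 × 10^-3 mol
n(I2) = n(S2O3^2-)/2 = 2.003 × 10^-3 mol
From the 2:1 ratio, n(Cu2+) in the aliquot = 2/1 × 2.003 × 10^-3 = 4.006 × 10^-3 mol
[Cu2+] = 4.006 × 10^-3 / 0.02042 = 0.1962 mol/L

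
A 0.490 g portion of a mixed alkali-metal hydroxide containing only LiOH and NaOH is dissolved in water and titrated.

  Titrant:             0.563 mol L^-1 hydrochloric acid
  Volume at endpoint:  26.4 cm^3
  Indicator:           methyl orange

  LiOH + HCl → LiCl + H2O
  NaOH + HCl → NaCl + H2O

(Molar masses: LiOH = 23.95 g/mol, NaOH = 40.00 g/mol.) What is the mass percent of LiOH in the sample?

n(HCl) = 0.0264 × 0.563 = 0.0149 mol
Let x = n(LiOH), y = n(NaOH).
Titrant: 1x + 1y = 0.0149;  mass: 23.95x + 40.00y = 0.490
Solving, x = 6.51 × 10^-3 mol, y = 8.35 × 10^-3 mol
mass of LiOH = 6.51 × 10^-3 × 23.95 = 0.156 g
% LiOH = 0.156 / 0.490 × 100 = 31.8 %

31.8 %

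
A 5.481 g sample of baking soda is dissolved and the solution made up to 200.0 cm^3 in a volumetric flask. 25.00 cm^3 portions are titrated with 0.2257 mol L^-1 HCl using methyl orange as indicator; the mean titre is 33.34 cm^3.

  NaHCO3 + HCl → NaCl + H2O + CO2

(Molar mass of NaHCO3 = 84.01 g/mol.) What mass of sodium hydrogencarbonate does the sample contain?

n(HCl) per titration = 0.03334 × 0.2257 = 7.525 × 10^-3 mol
n(NaHCO3) in each aliquot = 7.525 × 10^-3 mol (1:1 ratio)
n(NaHCO3) in the whole flask = 7.525 × 10^-3 × 200.0/25.00 = 0.06020 mol
mass of NaHCO3 = 0.06020 × 84.01 = 5.057 g

5.057 g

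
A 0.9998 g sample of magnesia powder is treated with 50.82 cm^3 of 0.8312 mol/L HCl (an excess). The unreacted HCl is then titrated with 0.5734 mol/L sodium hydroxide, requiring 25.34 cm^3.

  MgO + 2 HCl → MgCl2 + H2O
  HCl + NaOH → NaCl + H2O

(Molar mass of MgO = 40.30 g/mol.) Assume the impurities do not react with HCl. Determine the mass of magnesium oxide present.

n(HCl) added = 0.05082 × 0.8312 = 0.04224 mol
n(NaOH) used in back-titration = 0.02534 × 0.5734 = 0.01453 mol
n(HCl) left over = 0.01453 mol (1:1 ratio)
n(HCl) consumed by analyte = 0.04224 − 0.01453 = 0.02771 mol
From the 1:2 ratio, n(MgO) = 1/2 × 0.02771 = 0.01386 mol
mass of MgO = 0.01386 × 40.30 = 0.5584 g

0.5584 g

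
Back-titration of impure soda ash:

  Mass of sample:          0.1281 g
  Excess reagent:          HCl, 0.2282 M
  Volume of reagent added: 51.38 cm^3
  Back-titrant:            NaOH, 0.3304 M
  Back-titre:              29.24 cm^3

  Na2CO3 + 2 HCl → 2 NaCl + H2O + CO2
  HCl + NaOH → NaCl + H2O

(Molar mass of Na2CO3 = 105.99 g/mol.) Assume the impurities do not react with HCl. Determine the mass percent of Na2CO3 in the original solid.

n(HCl) added = 0.05138 × 0.2282 = 0.01172 mol
n(NaOH) used in back-titration = 0.02924 × 0.3304 = 9.661 × 10^-3 mol
n(HCl) left over = 9.661 × 10^-3 mol (1:1 ratio)
n(HCl) consumed by analyte = 0.01172 − 9.661 × 10^-3 = 2.064 × 10^-3 mol
From the 1:2 ratio, n(Na2CO3) = 1/2 × 2.064 × 10^-3 = 1.032 × 10^-3 mol
mass of Na2CO3 = 1.032 × 10^-3 × 105.99 = 0.1094 g
% Na2CO3 = 0.1094 / 0.1281 × 100 = 85.39 %

85.39 %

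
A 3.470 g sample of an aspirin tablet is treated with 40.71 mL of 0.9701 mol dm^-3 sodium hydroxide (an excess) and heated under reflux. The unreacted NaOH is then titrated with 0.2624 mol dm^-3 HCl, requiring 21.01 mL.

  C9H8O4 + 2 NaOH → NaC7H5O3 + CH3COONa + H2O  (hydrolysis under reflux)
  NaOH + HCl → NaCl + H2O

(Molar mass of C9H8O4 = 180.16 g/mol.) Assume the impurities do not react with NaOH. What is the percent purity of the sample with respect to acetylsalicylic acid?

n(NaOH) added = 0.04071 × 0.9701 = 0.03949 mol
n(HCl) used in back-titration = 0.02101 × 0.2624 = 5.513 × 10^-3 mol
n(NaOH) left over = 5.513 × 10^-3 mol (1:1 ratio)
n(NaOH) consumed by analyte = 0.03949 − 5.513 × 10^-3 = 0.03398 mol
From the 1:2 ratio, n(C9H8O4) = 1/2 × 0.03398 = 0.01699 mol
mass of C9H8O4 = 0.01699 × 180.16 = 3.061 g
% C9H8O4 = 3.061 / 3.470 × 100 = 88.21 %

88.21 %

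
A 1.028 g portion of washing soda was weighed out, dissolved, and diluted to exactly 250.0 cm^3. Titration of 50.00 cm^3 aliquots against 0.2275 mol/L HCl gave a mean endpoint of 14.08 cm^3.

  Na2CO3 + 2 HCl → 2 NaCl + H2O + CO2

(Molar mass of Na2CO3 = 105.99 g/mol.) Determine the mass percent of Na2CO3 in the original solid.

82.56 %

n(HCl) per titration = 0.01408 × 0.2275 = 3.203 × 10^-3 mol
From the 1:2 ratio, n(Na2CO3) in each aliquot = 1/2 × 3.203 × 10^-3 = 1.602 × 10^-3 mol
n(Na2CO3) in the whole flask = 1.602 × 10^-3 × 250.0/50.00 = 8.008 × 10^-3 mol
mass of Na2CO3 = 8.008 × 10^-3 × 105.99 = 0.8488 g
% Na2CO3 = 0.8488 / 1.028 × 100 = 82.56 %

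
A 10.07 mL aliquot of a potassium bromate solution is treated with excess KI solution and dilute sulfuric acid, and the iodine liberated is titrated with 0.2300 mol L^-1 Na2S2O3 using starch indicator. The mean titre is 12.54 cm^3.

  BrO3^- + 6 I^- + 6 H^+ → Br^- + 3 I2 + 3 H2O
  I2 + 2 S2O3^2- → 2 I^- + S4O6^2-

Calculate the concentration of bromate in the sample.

n(S2O3^2-) = 0.01254 × 0.2300 = 2.884 × 10^-3 mol
n(I2) = n(S2O3^2-)/2 = 1.442 × 10^-3 mol
From the 1:3 ratio, n(BrO3^-) in the aliquot = 1/3 × 1.442 × 10^-3 = 4.807 × 10^-4 mol
[BrO3^-] = 4.807 × 10^-4 / 0.01007 = 0.04774 mol/L

0.04774 mol/L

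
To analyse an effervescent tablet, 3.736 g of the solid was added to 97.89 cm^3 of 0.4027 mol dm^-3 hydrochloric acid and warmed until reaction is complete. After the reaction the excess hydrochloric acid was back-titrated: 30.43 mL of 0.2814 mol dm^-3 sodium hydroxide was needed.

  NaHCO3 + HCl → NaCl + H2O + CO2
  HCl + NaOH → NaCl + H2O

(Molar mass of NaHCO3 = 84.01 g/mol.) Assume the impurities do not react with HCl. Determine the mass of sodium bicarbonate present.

2.592 g

n(HCl) added = 0.09789 × 0.4027 = 0.03942 mol
n(NaOH) used in back-titration = 0.03043 × 0.2814 = 8.563 × 10^-3 mol
n(HCl) left over = 8.563 × 10^-3 mol (1:1 ratio)
n(HCl) consumed by analyte = 0.03942 − 8.563 × 10^-3 = 0.03086 mol
n(NaHCO3) = 0.03086 mol (1:1 ratio)
mass of NaHCO3 = 0.03086 × 84.01 = 2.592 g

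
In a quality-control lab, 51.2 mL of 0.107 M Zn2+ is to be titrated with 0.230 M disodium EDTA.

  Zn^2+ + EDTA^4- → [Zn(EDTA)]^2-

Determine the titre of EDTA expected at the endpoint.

23.8 mL

n(Zn2+) = 0.0512 L × 0.107 mol/L = 5.48 × 10^-3 mol
n(EDTA) = 5.48 × 10^-3 mol (1:1 stoichiometry)
V(EDTA) = 5.48 × 10^-3 mol / 0.230 mol/L = 0.0238 L = 23.8 mL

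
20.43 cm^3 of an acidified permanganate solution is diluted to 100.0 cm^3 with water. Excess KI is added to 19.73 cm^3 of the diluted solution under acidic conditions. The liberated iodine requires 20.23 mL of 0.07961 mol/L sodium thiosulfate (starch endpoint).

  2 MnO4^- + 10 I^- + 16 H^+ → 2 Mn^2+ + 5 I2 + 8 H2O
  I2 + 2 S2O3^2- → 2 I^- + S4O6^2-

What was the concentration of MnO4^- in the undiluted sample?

n(S2O3^2-) = 0.02023 × 0.07961 = 1.611 × 10^-3 mol
n(I2) = n(S2O3^2-)/2 = 8.053 × 10^-4 mol
From the 2:5 ratio, n(MnO4^-) in the aliquot = 2/5 × 8.053 × 10^-4 = 3.221 × 10^-4 mol
[MnO4^-]_dilute = 3.221 × 10^-4 / 0.01973 = 0.01633 mol/L
[MnO4^-]_original = 0.01633 × 100.0/20.43 = 0.07991 mol/L

0.07991 mol/L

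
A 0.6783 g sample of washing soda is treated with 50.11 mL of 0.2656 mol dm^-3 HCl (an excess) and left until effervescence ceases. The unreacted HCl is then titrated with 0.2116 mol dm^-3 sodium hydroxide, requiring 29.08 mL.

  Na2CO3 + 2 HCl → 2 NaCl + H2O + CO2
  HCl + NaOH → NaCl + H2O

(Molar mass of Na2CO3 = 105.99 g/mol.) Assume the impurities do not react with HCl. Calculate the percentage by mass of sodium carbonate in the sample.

n(HCl) added = 0.05011 × 0.2656 = 0.01331 mol
n(NaOH) used in back-titration = 0.02908 × 0.2116 = 6.153 × 10^-3 mol
n(HCl) left over = 6.153 × 10^-3 mol (1:1 ratio)
n(HCl) consumed by analyte = 0.01331 − 6.153 × 10^-3 = 7.156 × 10^-3 mol
From the 1:2 ratio, n(Na2CO3) = 1/2 × 7.156 × 10^-3 = 3.578 × 10^-3 mol
mass of Na2CO3 = 3.578 × 10^-3 × 105.99 = 0.3792 g
% Na2CO3 = 0.3792 / 0.6783 × 100 = 55.91 %

55.91 %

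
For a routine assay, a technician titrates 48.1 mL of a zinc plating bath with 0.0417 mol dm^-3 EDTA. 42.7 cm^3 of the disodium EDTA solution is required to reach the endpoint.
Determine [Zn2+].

Zn^2+ + EDTA^4- → [Zn(EDTA)]^2-
n(EDTA) = 0.0427 L × 0.0417 mol/L = 1.78 × 10^-3 mol
n(Zn2+) = 1.78 × 10^-3 mol (1:1 mole ratio)
[Zn2+] = 1.78 × 10^-3 mol / 0.0481 L = 0.0370 mol/L

0.0370 mol/L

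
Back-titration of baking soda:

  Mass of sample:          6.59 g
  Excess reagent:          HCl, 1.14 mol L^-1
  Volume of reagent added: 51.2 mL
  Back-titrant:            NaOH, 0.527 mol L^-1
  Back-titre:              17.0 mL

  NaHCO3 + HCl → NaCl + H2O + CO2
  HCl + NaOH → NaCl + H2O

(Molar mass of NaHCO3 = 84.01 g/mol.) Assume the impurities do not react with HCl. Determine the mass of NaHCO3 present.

4.15 g

n(HCl) added = 0.0512 × 1.14 = 0.0584 mol
n(NaOH) used in back-titration = 0.0170 × 0.527 = 8.96 × 10^-3 mol
n(HCl) left over = 8.96 × 10^-3 mol (1:1 ratio)
n(HCl) consumed by analyte = 0.0584 − 8.96 × 10^-3 = 0.0494 mol
n(NaHCO3) = 0.0494 mol (1:1 ratio)
mass of NaHCO3 = 0.0494 × 84.01 = 4.15 g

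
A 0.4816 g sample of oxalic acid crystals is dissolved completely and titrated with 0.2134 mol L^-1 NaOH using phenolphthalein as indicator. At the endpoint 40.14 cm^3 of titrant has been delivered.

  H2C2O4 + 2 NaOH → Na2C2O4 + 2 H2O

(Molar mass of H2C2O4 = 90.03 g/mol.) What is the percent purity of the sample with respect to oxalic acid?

80.06 %

n(NaOH) = 0.04014 L × 0.2134 mol/L = 8.566 × 10^-3 mol
From the 1:2 ratio, n(H2C2O4) = 1/2 × 8.566 × 10^-3 = 4.283 × 10^-3 mol
mass of H2C2O4 = 4.283 × 10^-3 × 90.03 g/mol = 0.3856 g
% H2C2O4 = 0.3856 / 0.4816 × 100 = 80.06 %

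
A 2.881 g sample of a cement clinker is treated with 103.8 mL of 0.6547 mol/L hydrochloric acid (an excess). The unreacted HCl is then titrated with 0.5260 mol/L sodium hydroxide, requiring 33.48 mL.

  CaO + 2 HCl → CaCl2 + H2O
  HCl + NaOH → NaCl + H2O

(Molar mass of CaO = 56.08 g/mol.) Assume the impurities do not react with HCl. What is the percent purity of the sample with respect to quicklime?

n(HCl) added = 0.1038 × 0.6547 = 0.06796 mol
n(NaOH) used in back-titration = 0.03348 × 0.5260 = 0.01761 mol
n(HCl) left over = 0.01761 mol (1:1 ratio)
n(HCl) consumed by analyte = 0.06796 − 0.01761 = 0.05035 mol
From the 1:2 ratio, n(CaO) = 1/2 × 0.05035 = 0.02517 mol
mass of CaO = 0.02517 × 56.08 = 1.412 g
% CaO = 1.412 / 2.881 × 100 = 49.00 %

49.00 %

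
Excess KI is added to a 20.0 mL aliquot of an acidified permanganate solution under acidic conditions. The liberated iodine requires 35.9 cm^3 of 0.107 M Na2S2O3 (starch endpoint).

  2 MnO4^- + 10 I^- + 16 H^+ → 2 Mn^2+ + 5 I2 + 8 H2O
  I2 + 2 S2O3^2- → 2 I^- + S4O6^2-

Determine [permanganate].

n(S2O3^2-) = 0.0359 × 0.107 = 3.84 × 10^-3 mol
n(I2) = n(S2O3^2-)/2 = 1.92 × 10^-3 mol
From the 2:5 ratio, n(MnO4^-) in the aliquot = 2/5 × 1.92 × 10^-3 = 7.68 × 10^-4 mol
[MnO4^-] = 7.68 × 10^-4 / 0.0200 = 0.0384 mol/L

0.0384 M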